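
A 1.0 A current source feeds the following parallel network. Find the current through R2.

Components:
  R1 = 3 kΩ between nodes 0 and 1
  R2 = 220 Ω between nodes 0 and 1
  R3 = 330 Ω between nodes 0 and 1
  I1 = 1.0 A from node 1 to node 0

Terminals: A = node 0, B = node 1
All resistors sit directly between nodes 0 and 1, so they are in parallel and share one voltage V; the full source current 1 A splits among them.
1/R_par = 1/3000 + 1/220 + 1/330 = 0.007909 S  =>  R_par = 126.4 Ω
V = I × R_par = 1 × 126.4 = 126.4 V
I_R2 = V/R2 = 126.4/220 = 0.5747 A

Final answer: 0.5747 A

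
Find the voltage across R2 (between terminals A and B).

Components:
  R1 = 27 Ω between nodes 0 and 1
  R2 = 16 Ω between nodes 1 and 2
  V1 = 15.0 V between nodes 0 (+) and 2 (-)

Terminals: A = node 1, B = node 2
R1 and R2 are in series across V1 (node 0 → node 1 → node 2), and the output A–B is taken across R2, so this is a voltage divider.
Series current: I = V1/(R1 + R2) = 15/(27 + 16) = 15/43 = 0.3488 A
V_R2 = I × R2 = V1 × R2/(R1 + R2) = 15 × 16/43 = 5.581 V

Final answer: 5.581 V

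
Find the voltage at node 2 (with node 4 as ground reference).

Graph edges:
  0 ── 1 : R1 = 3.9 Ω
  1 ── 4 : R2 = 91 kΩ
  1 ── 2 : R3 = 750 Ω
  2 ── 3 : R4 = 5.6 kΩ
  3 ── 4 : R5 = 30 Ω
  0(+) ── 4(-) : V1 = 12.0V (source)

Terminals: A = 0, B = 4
Nodal analysis, taking node 4 as the 0 V reference.
Source V1 fixes V_0 = 12 V.
KCL at each unknown node (sum of currents leaving = 0; resistances in Ω):
  Node 1: (V_1 - 12)/3.9 + (V_1 - 0)/91000 + (V_1 - V_2)/750 = 0
  Node 2: (V_2 - V_1)/750 + (V_2 - V_3)/5600 = 0
  Node 3: (V_3 - V_2)/5600 + (V_3 - 0)/30 = 0
Collecting terms (coefficients in siemens):
  0.2578·V_1 - 0.001333·V_2 = 3.077
  0.001512·V_2 - 0.001333·V_1 - 0.0001786·V_3 = 0
  0.03351·V_3 - 0.0001786·V_2 = 0
Solving these 3 simultaneous equations (Gaussian elimination) gives:
  V_1 = 11.99 V, V_2 = 10.58 V, V_3 = 0.05639 V
The requested potential is V_2 = 10.58 V.

Final answer: V_2 = 10.58 V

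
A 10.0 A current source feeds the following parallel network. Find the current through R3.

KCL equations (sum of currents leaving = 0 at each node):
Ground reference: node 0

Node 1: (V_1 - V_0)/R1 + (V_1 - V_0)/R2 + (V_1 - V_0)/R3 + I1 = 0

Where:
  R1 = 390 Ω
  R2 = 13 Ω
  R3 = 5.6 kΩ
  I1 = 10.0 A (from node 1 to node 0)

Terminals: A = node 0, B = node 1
All resistors sit directly between nodes 0 and 1, so they are in parallel and share one voltage V; the full source current 10 A splits among them.
1/R_par = 1/390 + 1/13 + 1/5600 = 0.07967 S  =>  R_par = 12.55 Ω
V = I × R_par = 10 × 12.55 = 125.5 V
I_R3 = V/R3 = 125.5/5600 = 0.02242 A

Final answer: 0.02242 A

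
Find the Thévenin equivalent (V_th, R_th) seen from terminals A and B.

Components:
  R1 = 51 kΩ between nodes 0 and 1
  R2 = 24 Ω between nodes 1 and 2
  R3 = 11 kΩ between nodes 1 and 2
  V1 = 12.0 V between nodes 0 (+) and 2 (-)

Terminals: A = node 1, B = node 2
Step 1 — V_th is the open-circuit voltage V_A - V_B (nothing connected across the terminals).
Nodal analysis, taking node 2 as the 0 V reference.
Source V1 fixes V_0 = 12 V.
KCL at each unknown node (sum of currents leaving = 0; resistances in Ω):
  Node 1: (V_1 - 12)/51000 + (V_1 - 0)/24 + (V_1 - 0)/11000 = 0
Collecting terms: 0.04178 × V_1 = 0.0002353  =>  V_1 = 0.005632 V
V_th = V_1 - V_2 = 0.005632 - 0 = 0.005632 V
Step 2 — R_th: zero the source — replace V1 by a short circuit (node 2 merges into node 0) — and find the resistance seen between A (node 1) and B (node 0).
Reduce the network between node 1 (A) and node 0 (B) by series/parallel combination:
  Rp1 = R1 ‖ R2 ‖ R3 (parallel, all between nodes 0 and 1) = 1/(1/51000 + 1/24 + 1/11000) = 23.94 Ω
R_th = 23.94 Ω

Final answer: V_th = 0.005632 V, R_th = 23.94 Ω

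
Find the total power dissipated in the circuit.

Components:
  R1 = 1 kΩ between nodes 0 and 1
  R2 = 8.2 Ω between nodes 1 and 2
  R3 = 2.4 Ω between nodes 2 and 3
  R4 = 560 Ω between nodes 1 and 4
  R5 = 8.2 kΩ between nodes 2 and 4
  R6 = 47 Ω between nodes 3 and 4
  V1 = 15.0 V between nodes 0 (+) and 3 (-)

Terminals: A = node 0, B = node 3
Nodal analysis, taking node 3 as the 0 V reference.
Source V1 fixes V_0 = 15 V.
KCL at each unknown node (sum of currents leaving = 0; resistances in Ω):
  Node 1: (V_1 - 15)/1000 + (V_1 - V_2)/8.2 + (V_1 - V_4)/560 = 0
  Node 2: (V_2 - V_1)/8.2 + (V_2 - 0)/2.4 + (V_2 - V_4)/8200 = 0
  Node 4: (V_4 - V_1)/560 + (V_4 - V_2)/8200 + (V_4 - 0)/47 = 0
Collecting terms (coefficients in siemens):
  0.1247·V_1 - 0.122·V_2 - 0.001786·V_4 = 0.015
  0.5387·V_2 - 0.122·V_1 - 0.000122·V_4 = 0
  0.02318·V_4 - 0.001786·V_1 - 0.000122·V_2 = 0
Solving these 3 simultaneous equations (Gaussian elimination) gives:
  V_1 = 0.1547 V, V_2 = 0.03501 V, V_4 = 0.0121 V
Power in each resistor, P = (ΔV)²/R:
  P_R1 = (15 - 0.1547)²/1000 = 0.2204 W
  P_R2 = (0.1547 - 0.03501)²/8.2 = 0.001746 W
  P_R3 = (0.03501 - 0)²/2.4 = 0.0005107 W
  P_R4 = (0.1547 - 0.0121)²/560 = 0.00003629 W
  P_R5 = (0.03501 - 0.0121)²/8200 = 0.00000006404 W
  P_R6 = (0 - 0.0121)²/47 = 0.000003113 W
P_total = P_R1 + P_R2 + P_R3 + P_R4 + P_R5 + P_R6 = 0.2227 W

Final answer: 0.2227 W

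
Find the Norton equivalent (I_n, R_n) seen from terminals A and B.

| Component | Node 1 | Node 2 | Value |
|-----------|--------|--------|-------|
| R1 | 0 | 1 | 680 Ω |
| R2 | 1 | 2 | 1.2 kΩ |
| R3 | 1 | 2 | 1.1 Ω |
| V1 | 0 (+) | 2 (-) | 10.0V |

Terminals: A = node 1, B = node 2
Find the Thévenin equivalent first; then I_n = V_th/R_th and R_n = R_th.
Step 1 — V_th is the open-circuit voltage V_A - V_B (nothing connected across the terminals).
Nodal analysis, taking node 2 as the 0 V reference.
Source V1 fixes V_0 = 10 V.
KCL at each unknown node (sum of currents leaving = 0; resistances in Ω):
  Node 1: (V_1 - 10)/680 + (V_1 - 0)/1200 + (V_1 - 0)/1.1 = 0
Collecting terms: 0.9114 × V_1 = 0.01471  =>  V_1 = 0.01614 V
V_th = V_1 - V_2 = 0.01614 - 0 = 0.01614 V
Step 2 — R_th: zero the source — replace V1 by a short circuit (node 2 merges into node 0) — and find the resistance seen between A (node 1) and B (node 0).
Reduce the network between node 1 (A) and node 0 (B) by series/parallel combination:
  Rp1 = R1 ‖ R2 ‖ R3 (parallel, all between nodes 0 and 1) = 1/(1/680 + 1/1200 + 1/1.1) = 1.097 Ω
R_th = 1.097 Ω
I_n = V_th/R_th = 0.01614/1.097 = 0.01471 A, and R_n = R_th = 1.097 Ω

Final answer: I_n = 0.01471 A, R_n = 1.097 Ω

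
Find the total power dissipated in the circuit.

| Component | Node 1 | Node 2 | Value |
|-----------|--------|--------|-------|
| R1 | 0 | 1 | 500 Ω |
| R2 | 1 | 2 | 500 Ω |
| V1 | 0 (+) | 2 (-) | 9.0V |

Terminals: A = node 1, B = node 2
Nodal analysis, taking node 2 as the 0 V reference.
Source V1 fixes V_0 = 9 V.
KCL at each unknown node (sum of currents leaving = 0; resistances in Ω):
  Node 1: (V_1 - 9)/500 + (V_1 - 0)/500 = 0
Collecting terms: 0.004 × V_1 = 0.018  =>  V_1 = 4.5 V
Power in each resistor, P = (ΔV)²/R:
  P_R1 = (9 - 4.5)²/500 = 0.0405 W
  P_R2 = (4.5 - 0)²/500 = 0.0405 W
P_total = P_R1 + P_R2 = 0.081 W

Final answer: 0.081 W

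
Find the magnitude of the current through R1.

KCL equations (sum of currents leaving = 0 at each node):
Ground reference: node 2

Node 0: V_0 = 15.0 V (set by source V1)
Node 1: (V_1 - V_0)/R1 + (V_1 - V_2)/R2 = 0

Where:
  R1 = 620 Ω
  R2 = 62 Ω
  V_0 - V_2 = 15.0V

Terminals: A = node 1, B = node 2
Nodal analysis, taking node 2 as the 0 V reference.
Source V1 fixes V_0 = 15 V.
KCL at each unknown node (sum of currents leaving = 0; resistances in Ω):
  Node 1: (V_1 - 15)/620 + (V_1 - 0)/62 = 0
Collecting terms: 0.01774 × V_1 = 0.02419  =>  V_1 = 1.364 V
I_R1 = (V_0 - V_1)/R1 = (15 - 1.364)/620 = 0.02199 A
|I_R1| = 0.02199 A

Final answer: |I_R1| = 0.02199 A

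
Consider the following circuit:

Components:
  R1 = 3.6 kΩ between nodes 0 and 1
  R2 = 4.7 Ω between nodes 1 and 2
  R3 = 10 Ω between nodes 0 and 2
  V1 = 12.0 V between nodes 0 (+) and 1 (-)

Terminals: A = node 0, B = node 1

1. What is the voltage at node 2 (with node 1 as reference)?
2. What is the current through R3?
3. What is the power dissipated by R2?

Nodal analysis, taking node 1 as the 0 V reference.
Source V1 fixes V_0 = 12 V.
KCL at each unknown node (sum of currents leaving = 0; resistances in Ω):
  Node 2: (V_2 - 0)/4.7 + (V_2 - 12)/10 = 0
Collecting terms: 0.3128 × V_2 = 1.2  =>  V_2 = 3.837 V
Part 1:
  Read off the nodal solution: V_2 = 3.837 V
Part 2:
  I_R3 = (V_0 - V_2)/R3 = (12 - 3.837)/10 = 0.8163 A
  Magnitude: I_R3 = 0.8163 A
Part 3:
  I_R2 = (V_1 - V_2)/R2 = (0 - 3.837)/4.7 = -0.8163 A
  P_R2 = I_R2² × R2 = (-0.8163)² × 4.7 = 3.132 W

Final answers:
1. V_2 = 3.837 V
2. I_R3 = 0.8163 A
3. P_R2 = 3.132 W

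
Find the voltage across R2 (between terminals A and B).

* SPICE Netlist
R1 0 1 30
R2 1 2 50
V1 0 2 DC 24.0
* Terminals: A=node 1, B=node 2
R1 and R2 are in series across V1 (node 0 → node 1 → node 2), and the output A–B is taken across R2, so this is a voltage divider.
Series current: I = V1/(R1 + R2) = 24/(30 + 50) = 24/80 = 0.3 A
V_R2 = I × R2 = V1 × R2/(R1 + R2) = 24 × 50/80 = 15 V

Final answer: 15 V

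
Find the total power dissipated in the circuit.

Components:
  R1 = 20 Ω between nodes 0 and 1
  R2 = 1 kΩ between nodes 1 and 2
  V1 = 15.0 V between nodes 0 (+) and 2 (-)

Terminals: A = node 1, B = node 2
Nodal analysis, taking node 2 as the 0 V reference.
Source V1 fixes V_0 = 15 V.
KCL at each unknown node (sum of currents leaving = 0; resistances in Ω):
  Node 1: (V_1 - 15)/20 + (V_1 - 0)/1000 = 0
Collecting terms: 0.051 × V_1 = 0.75  =>  V_1 = 14.71 V
Power in each resistor, P = (ΔV)²/R:
  P_R1 = (15 - 14.71)²/20 = 0.004325 W
  P_R2 = (14.71 - 0)²/1000 = 0.2163 W
P_total = P_R1 + P_R2 = 0.2206 W

Final answer: 0.2206 W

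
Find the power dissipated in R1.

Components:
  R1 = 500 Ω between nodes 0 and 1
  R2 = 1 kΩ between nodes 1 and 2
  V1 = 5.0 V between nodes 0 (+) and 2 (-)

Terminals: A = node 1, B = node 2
Nodal analysis, taking node 2 as the 0 V reference.
Source V1 fixes V_0 = 5 V.
KCL at each unknown node (sum of currents leaving = 0; resistances in Ω):
  Node 1: (V_1 - 5)/500 + (V_1 - 0)/1000 = 0
Collecting terms: 0.003 × V_1 = 0.01  =>  V_1 = 3.333 V
I_R1 = (V_0 - V_1)/R1 = (5 - 3.333)/500 = 0.003333 A
P_R1 = I_R1² × R1 = (0.003333)² × 500 = 0.005556 W

Final answer: 0.005556 W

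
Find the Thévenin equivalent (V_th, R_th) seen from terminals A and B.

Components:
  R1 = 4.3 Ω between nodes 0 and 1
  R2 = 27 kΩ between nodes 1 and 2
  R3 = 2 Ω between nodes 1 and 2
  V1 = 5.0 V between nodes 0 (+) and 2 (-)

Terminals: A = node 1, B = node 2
Step 1 — V_th is the open-circuit voltage V_A - V_B (nothing connected across the terminals).
Nodal analysis, taking node 2 as the 0 V reference.
Source V1 fixes V_0 = 5 V.
KCL at each unknown node (sum of currents leaving = 0; resistances in Ω):
  Node 1: (V_1 - 5)/4.3 + (V_1 - 0)/27000 + (V_1 - 0)/2 = 0
Collecting terms: 0.7326 × V_1 = 1.163  =>  V_1 = 1.587 V
V_th = V_1 - V_2 = 1.587 - 0 = 1.587 V
Step 2 — R_th: zero the source — replace V1 by a short circuit (node 2 merges into node 0) — and find the resistance seen between A (node 1) and B (node 0).
Reduce the network between node 1 (A) and node 0 (B) by series/parallel combination:
  Rp1 = R1 ‖ R2 ‖ R3 (parallel, all between nodes 0 and 1) = 1/(1/4.3 + 1/27000 + 1/2) = 1.365 Ω
R_th = 1.365 Ω

Final answer: V_th = 1.587 V, R_th = 1.365 Ω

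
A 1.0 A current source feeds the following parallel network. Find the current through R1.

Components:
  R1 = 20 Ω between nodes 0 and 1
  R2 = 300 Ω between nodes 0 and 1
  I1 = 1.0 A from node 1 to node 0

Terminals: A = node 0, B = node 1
All resistors sit directly between nodes 0 and 1, so they are in parallel and share one voltage V; the full source current 1 A splits among them.
1/R_par = 1/20 + 1/300 = 0.05333 S  =>  R_par = 18.75 Ω
V = I × R_par = 1 × 18.75 = 18.75 V
I_R1 = V/R1 = 18.75/20 = 0.9375 A

Final answer: 0.9375 A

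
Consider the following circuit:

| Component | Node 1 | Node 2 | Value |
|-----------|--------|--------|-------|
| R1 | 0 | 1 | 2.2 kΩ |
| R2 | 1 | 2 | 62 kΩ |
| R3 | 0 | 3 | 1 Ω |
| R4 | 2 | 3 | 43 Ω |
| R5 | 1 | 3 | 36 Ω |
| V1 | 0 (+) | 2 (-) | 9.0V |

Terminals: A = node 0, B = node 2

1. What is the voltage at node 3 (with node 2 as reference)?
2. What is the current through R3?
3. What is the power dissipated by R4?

Nodal analysis, taking node 2 as the 0 V reference.
Source V1 fixes V_0 = 9 V.
KCL at each unknown node (sum of currents leaving = 0; resistances in Ω):
  Node 1: (V_1 - 9)/2200 + (V_1 - 0)/62000 + (V_1 - V_3)/36 = 0
  Node 3: (V_3 - 9)/1 + (V_3 - 0)/43 + (V_3 - V_1)/36 = 0
Collecting terms (coefficients in siemens):
  0.02825·V_1 - 0.02778·V_3 = 0.004091
  1.051·V_3 - 0.02778·V_1 = 9
Determinant D = (0.02825)(1.051) - (-0.02778)(-0.02778) = 0.02892
V_1 = [(0.004091)(1.051) - (-0.02778)(9)]/D = 8.794 V
V_3 = [(0.02825)(9) - (0.004091)(-0.02778)]/D = 8.795 V
Part 1:
  Read off the nodal solution: V_3 = 8.795 V
Part 2:
  I_R3 = (V_0 - V_3)/R3 = (9 - 8.795)/1 = 0.2046 A
  Magnitude: I_R3 = 0.2046 A
Part 3:
  I_R4 = (V_2 - V_3)/R4 = (0 - 8.795)/43 = -0.2045 A
  P_R4 = I_R4² × R4 = (-0.2045)² × 43 = 1.799 W

Final answers:
1. V_3 = 8.795 V
2. I_R3 = 0.2046 A
3. P_R4 = 1.799 W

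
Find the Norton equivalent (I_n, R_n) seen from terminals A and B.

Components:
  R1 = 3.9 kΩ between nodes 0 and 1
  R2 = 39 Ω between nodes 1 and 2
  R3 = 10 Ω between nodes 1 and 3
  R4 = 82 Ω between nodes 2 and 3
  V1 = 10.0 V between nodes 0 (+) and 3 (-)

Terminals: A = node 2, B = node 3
Find the Thévenin equivalent first; then I_n = V_th/R_th and R_n = R_th.
Step 1 — V_th is the open-circuit voltage V_A - V_B (nothing connected across the terminals).
Nodal analysis, taking node 3 as the 0 V reference.
Source V1 fixes V_0 = 10 V.
KCL at each unknown node (sum of currents leaving = 0; resistances in Ω):
  Node 1: (V_1 - 10)/3900 + (V_1 - V_2)/39 + (V_1 - 0)/10 = 0
  Node 2: (V_2 - V_1)/39 + (V_2 - 0)/82 = 0
Collecting terms (coefficients in siemens):
  0.1259·V_1 - 0.02564·V_2 = 0.002564
  0.03784·V_2 - 0.02564·V_1 = 0
Determinant D = (0.1259)(0.03784) - (-0.02564)(-0.02564) = 0.004106
V_1 = [(0.002564)(0.03784) - (-0.02564)(0)]/D = 0.02363 V
V_2 = [(0.1259)(0) - (0.002564)(-0.02564)]/D = 0.01601 V
V_th = V_2 - V_3 = 0.01601 - 0 = 0.01601 V
Step 2 — R_th: zero the source — replace V1 by a short circuit (node 3 merges into node 0) — and find the resistance seen between A (node 2) and B (node 0).
Reduce the network between node 2 (A) and node 0 (B) by series/parallel combination:
  Rp1 = R1 ‖ R3 (parallel, both between nodes 0 and 1) = 1/(1/3900 + 1/10) = 9.974 Ω
  Rs1 = R2 + Rp1 (series, joined only at node 1) = 39 + 9.974 = 48.97 Ω
  Rp2 = R4 ‖ Rs1 (parallel, both between nodes 0 and 2) = 1/(1/82 + 1/48.97) = 30.66 Ω
R_th = 30.66 Ω
I_n = V_th/R_th = 0.01601/30.66 = 0.0005222 A, and R_n = R_th = 30.66 Ω

Final answer: I_n = 0.0005222 A, R_n = 30.66 Ω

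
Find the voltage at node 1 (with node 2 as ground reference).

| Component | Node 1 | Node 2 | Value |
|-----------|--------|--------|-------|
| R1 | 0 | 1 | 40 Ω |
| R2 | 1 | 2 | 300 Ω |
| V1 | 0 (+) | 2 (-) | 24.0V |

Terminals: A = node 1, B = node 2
Nodal analysis, taking node 2 as the 0 V reference.
Source V1 fixes V_0 = 24 V.
KCL at each unknown node (sum of currents leaving = 0; resistances in Ω):
  Node 1: (V_1 - 24)/40 + (V_1 - 0)/300 = 0
Collecting terms: 0.02833 × V_1 = 0.6  =>  V_1 = 21.18 V
The requested potential is V_1 = 21.18 V.

Final answer: V_1 = 21.18 V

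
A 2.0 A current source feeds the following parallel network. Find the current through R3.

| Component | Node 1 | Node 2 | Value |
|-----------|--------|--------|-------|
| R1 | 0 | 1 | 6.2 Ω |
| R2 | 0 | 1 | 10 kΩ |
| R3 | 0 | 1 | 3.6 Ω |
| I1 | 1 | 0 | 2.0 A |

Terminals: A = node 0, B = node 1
All resistors sit directly between nodes 0 and 1, so they are in parallel and share one voltage V; the full source current 2 A splits among them.
1/R_par = 1/6.2 + 1/10000 + 1/3.6 = 0.4392 S  =>  R_par = 2.277 Ω
V = I × R_par = 2 × 2.277 = 4.554 V
I_R3 = V/R3 = 4.554/3.6 = 1.265 A

Final answer: 1.265 A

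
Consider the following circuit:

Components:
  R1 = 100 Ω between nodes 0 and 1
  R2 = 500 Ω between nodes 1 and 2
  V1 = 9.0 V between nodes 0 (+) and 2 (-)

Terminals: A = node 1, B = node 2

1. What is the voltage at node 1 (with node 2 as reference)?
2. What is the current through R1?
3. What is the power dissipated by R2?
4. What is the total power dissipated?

Nodal analysis, taking node 2 as the 0 V reference.
Source V1 fixes V_0 = 9 V.
KCL at each unknown node (sum of currents leaving = 0; resistances in Ω):
  Node 1: (V_1 - 9)/100 + (V_1 - 0)/500 = 0
Collecting terms: 0.012 × V_1 = 0.09  =>  V_1 = 7.5 V
Part 1:
  Read off the nodal solution: V_1 = 7.5 V
Part 2:
  I_R1 = (V_0 - V_1)/R1 = (9 - 7.5)/100 = 0.015 A
  Magnitude: I_R1 = 0.015 A
Part 3:
  I_R2 = (V_1 - V_2)/R2 = (7.5 - 0)/500 = 0.015 A
  P_R2 = I_R2² × R2 = (0.015)² × 500 = 0.1125 W
Part 4:
  Power in each resistor, P = (ΔV)²/R:
    P_R1 = (9 - 7.5)²/100 = 0.0225 W
    P_R2 = (7.5 - 0)²/500 = 0.1125 W
  P_total = P_R1 + P_R2 = 0.135 W

Final answers:
1. V_1 = 7.5 V
2. I_R1 = 0.015 A
3. P_R2 = 0.1125 W
4. P_total = 0.135 W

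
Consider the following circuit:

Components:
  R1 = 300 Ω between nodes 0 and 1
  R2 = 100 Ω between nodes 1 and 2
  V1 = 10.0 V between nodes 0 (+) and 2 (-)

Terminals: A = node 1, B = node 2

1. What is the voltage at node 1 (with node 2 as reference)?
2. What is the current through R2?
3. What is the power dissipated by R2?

Nodal analysis, taking node 2 as the 0 V reference.
Source V1 fixes V_0 = 10 V.
KCL at each unknown node (sum of currents leaving = 0; resistances in Ω):
  Node 1: (V_1 - 10)/300 + (V_1 - 0)/100 = 0
Collecting terms: 0.01333 × V_1 = 0.03333  =>  V_1 = 2.5 V
Part 1:
  Read off the nodal solution: V_1 = 2.5 V
Part 2:
  I_R2 = (V_1 - V_2)/R2 = (2.5 - 0)/100 = 0.025 A
  Magnitude: I_R2 = 0.025 A
Part 3:
  I_R2 = (V_1 - V_2)/R2 = (2.5 - 0)/100 = 0.025 A
  P_R2 = I_R2² × R2 = (0.025)² × 100 = 0.0625 W

Final answers:
1. V_1 = 2.5 V
2. I_R2 = 0.025 A
3. P_R2 = 0.0625 W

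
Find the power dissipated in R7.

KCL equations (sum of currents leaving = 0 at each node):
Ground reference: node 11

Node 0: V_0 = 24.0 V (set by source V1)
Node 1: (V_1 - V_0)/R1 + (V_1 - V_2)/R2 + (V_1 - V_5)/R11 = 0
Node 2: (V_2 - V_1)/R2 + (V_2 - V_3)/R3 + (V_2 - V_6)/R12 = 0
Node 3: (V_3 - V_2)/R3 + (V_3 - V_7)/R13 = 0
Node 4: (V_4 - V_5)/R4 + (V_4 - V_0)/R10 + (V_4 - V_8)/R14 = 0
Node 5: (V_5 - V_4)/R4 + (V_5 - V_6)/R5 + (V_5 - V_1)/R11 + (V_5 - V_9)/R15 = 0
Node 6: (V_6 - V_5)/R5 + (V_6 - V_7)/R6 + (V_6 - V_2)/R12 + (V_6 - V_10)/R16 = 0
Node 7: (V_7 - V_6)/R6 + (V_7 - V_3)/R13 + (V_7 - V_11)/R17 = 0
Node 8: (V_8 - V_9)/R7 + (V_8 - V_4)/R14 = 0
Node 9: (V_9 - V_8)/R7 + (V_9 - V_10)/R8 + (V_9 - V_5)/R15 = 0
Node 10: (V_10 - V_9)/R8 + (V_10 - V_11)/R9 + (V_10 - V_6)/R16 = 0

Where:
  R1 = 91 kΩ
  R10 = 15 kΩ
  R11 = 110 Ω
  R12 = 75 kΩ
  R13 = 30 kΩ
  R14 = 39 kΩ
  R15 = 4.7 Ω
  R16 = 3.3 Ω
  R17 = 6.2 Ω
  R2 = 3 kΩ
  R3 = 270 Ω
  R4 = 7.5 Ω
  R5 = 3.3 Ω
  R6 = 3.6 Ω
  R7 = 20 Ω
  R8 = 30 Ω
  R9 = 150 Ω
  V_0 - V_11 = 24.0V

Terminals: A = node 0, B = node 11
Nodal analysis, taking node 11 as the 0 V reference.
Source V1 fixes V_0 = 24 V.
KCL at each unknown node (sum of currents leaving = 0; resistances in Ω):
  Node 1: (V_1 - 24)/91000 + (V_1 - V_2)/3000 + (V_1 - V_5)/110 = 0
  Node 2: (V_2 - V_1)/3000 + (V_2 - V_3)/270 + (V_2 - V_6)/75000 = 0
  Node 3: (V_3 - V_2)/270 + (V_3 - V_7)/30000 = 0
  Node 4: (V_4 - V_5)/7.5 + (V_4 - 24)/15000 + (V_4 - V_8)/39000 = 0
  Node 5: (V_5 - V_4)/7.5 + (V_5 - V_6)/3.3 + (V_5 - V_1)/110 + (V_5 - V_9)/4.7 = 0
  Node 6: (V_6 - V_5)/3.3 + (V_6 - V_7)/3.6 + (V_6 - V_2)/75000 + (V_6 - V_10)/3.3 = 0
  Node 7: (V_7 - V_6)/3.6 + (V_7 - V_3)/30000 + (V_7 - 0)/6.2 = 0
  Node 8: (V_8 - V_9)/20 + (V_8 - V_4)/39000 = 0
  Node 9: (V_9 - V_8)/20 + (V_9 - V_10)/30 + (V_9 - V_5)/4.7 = 0
  Node 10: (V_10 - V_9)/30 + (V_10 - 0)/150 + (V_10 - V_6)/3.3 = 0
Collecting terms (coefficients in siemens):
  0.009435·V_1 - 0.0003333·V_2 - 0.009091·V_5 = 0.0002637
  0.00405·V_2 - 0.0003333·V_1 - 0.003704·V_3 - 0.00001333·V_6 = 0
  0.003737·V_3 - 0.003704·V_2 - 0.00003333·V_7 = 0
  0.1334·V_4 - 0.1333·V_5 - 0.00002564·V_8 = 0.0016
  0.6582·V_5 - 0.009091·V_1 - 0.1333·V_4 - 0.303·V_6 - 0.2128·V_9 = 0
  0.8839·V_6 - 0.00001333·V_2 - 0.303·V_5 - 0.2778·V_7 - 0.303·V_10 = 0
  0.4391·V_7 - 0.00003333·V_3 - 0.2778·V_6 = 0
  0.05003·V_8 - 0.00002564·V_4 - 0.05·V_9 = 0
  0.2961·V_9 - 0.2128·V_5 - 0.05·V_8 - 0.03333·V_10 = 0
  0.343·V_10 - 0.303·V_6 - 0.03333·V_9 = 0
Solving these 10 simultaneous equations (Gaussian elimination) gives:
  V_1 = 0.05149 V, V_2 = 0.04675 V, V_3 = 0.04643 V, V_4 = 0.0347 V
  V_5 = 0.02272 V, V_6 = 0.01711 V, V_7 = 0.01082 V, V_8 = 0.02199 V
  V_9 = 0.02198 V, V_10 = 0.01725 V
I_R7 = (V_8 - V_9)/R7 = (0.02199 - 0.02198)/20 = 0.000000326 A
P_R7 = I_R7² × R7 = (0.000000326)² × 20 = 0.000000000002125 W

Final answer: 2.125e-12 W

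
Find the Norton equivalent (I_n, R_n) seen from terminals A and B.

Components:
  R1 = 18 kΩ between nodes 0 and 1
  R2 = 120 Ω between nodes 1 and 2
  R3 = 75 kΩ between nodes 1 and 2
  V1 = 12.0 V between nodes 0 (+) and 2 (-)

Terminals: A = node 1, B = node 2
Find the Thévenin equivalent first; then I_n = V_th/R_th and R_n = R_th.
Step 1 — V_th is the open-circuit voltage V_A - V_B (nothing connected across the terminals).
Nodal analysis, taking node 2 as the 0 V reference.
Source V1 fixes V_0 = 12 V.
KCL at each unknown node (sum of currents leaving = 0; resistances in Ω):
  Node 1: (V_1 - 12)/18000 + (V_1 - 0)/120 + (V_1 - 0)/75000 = 0
Collecting terms: 0.008402 × V_1 = 0.0006667  =>  V_1 = 0.07934 V
V_th = V_1 - V_2 = 0.07934 - 0 = 0.07934 V
Step 2 — R_th: zero the source — replace V1 by a short circuit (node 2 merges into node 0) — and find the resistance seen between A (node 1) and B (node 0).
Reduce the network between node 1 (A) and node 0 (B) by series/parallel combination:
  Rp1 = R1 ‖ R2 ‖ R3 (parallel, all between nodes 0 and 1) = 1/(1/18000 + 1/120 + 1/75000) = 119 Ω
R_th = 119 Ω
I_n = V_th/R_th = 0.07934/119 = 0.0006667 A, and R_n = R_th = 119 Ω

Final answer: I_n = 0.0006667 A, R_n = 119 Ω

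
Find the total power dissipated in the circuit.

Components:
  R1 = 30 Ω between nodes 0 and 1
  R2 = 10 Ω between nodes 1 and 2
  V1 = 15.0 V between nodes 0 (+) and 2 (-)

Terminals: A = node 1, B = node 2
Nodal analysis, taking node 2 as the 0 V reference.
Source V1 fixes V_0 = 15 V.
KCL at each unknown node (sum of currents leaving = 0; resistances in Ω):
  Node 1: (V_1 - 15)/30 + (V_1 - 0)/10 = 0
Collecting terms: 0.1333 × V_1 = 0.5  =>  V_1 = 3.75 V
Power in each resistor, P = (ΔV)²/R:
  P_R1 = (15 - 3.75)²/30 = 4.219 W
  P_R2 = (3.75 - 0)²/10 = 1.406 W
P_total = P_R1 + P_R2 = 5.625 W

Final answer: 5.625 W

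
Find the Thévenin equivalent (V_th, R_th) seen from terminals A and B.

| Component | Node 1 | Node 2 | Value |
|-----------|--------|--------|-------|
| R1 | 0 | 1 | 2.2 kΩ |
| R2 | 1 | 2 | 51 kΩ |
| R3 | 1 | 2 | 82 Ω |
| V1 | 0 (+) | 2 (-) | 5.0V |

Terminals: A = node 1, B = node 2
Step 1 — V_th is the open-circuit voltage V_A - V_B (nothing connected across the terminals).
Nodal analysis, taking node 2 as the 0 V reference.
Source V1 fixes V_0 = 5 V.
KCL at each unknown node (sum of currents leaving = 0; resistances in Ω):
  Node 1: (V_1 - 5)/2200 + (V_1 - 0)/51000 + (V_1 - 0)/82 = 0
Collecting terms: 0.01267 × V_1 = 0.002273  =>  V_1 = 0.1794 V
V_th = V_1 - V_2 = 0.1794 - 0 = 0.1794 V
Step 2 — R_th: zero the source — replace V1 by a short circuit (node 2 merges into node 0) — and find the resistance seen between A (node 1) and B (node 0).
Reduce the network between node 1 (A) and node 0 (B) by series/parallel combination:
  Rp1 = R1 ‖ R2 ‖ R3 (parallel, all between nodes 0 and 1) = 1/(1/2200 + 1/51000 + 1/82) = 78.93 Ω
R_th = 78.93 Ω

Final answer: V_th = 0.1794 V, R_th = 78.93 Ω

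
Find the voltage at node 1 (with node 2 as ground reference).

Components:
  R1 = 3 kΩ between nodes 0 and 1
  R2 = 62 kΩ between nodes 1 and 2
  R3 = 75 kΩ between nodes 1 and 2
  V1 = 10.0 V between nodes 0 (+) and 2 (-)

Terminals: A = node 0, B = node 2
Nodal analysis, taking node 2 as the 0 V reference.
Source V1 fixes V_0 = 10 V.
KCL at each unknown node (sum of currents leaving = 0; resistances in Ω):
  Node 1: (V_1 - 10)/3000 + (V_1 - 0)/62000 + (V_1 - 0)/75000 = 0
Collecting terms: 0.0003628 × V_1 = 0.003333  =>  V_1 = 9.188 V
The requested potential is V_1 = 9.188 V.

Final answer: V_1 = 9.188 V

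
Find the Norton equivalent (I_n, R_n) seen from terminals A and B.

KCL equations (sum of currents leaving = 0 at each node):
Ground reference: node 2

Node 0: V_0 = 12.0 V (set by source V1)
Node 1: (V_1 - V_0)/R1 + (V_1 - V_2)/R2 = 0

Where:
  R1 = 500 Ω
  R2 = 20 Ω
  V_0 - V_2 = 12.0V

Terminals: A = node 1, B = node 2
Find the Thévenin equivalent first; then I_n = V_th/R_th and R_n = R_th.
Step 1 — V_th is the open-circuit voltage V_A - V_B (nothing connected across the terminals).
Nodal analysis, taking node 2 as the 0 V reference.
Source V1 fixes V_0 = 12 V.
KCL at each unknown node (sum of currents leaving = 0; resistances in Ω):
  Node 1: (V_1 - 12)/500 + (V_1 - 0)/20 = 0
Collecting terms: 0.052 × V_1 = 0.024  =>  V_1 = 0.4615 V
V_th = V_1 - V_2 = 0.4615 - 0 = 0.4615 V
Step 2 — R_th: zero the source — replace V1 by a short circuit (node 2 merges into node 0) — and find the resistance seen between A (node 1) and B (node 0).
Reduce the network between node 1 (A) and node 0 (B) by series/parallel combination:
  Rp1 = R1 ‖ R2 (parallel, both between nodes 0 and 1) = 1/(1/500 + 1/20) = 19.23 Ω
R_th = 19.23 Ω
I_n = V_th/R_th = 0.4615/19.23 = 0.024 A, and R_n = R_th = 19.23 Ω

Final answer: I_n = 0.024 A, R_n = 19.23 Ω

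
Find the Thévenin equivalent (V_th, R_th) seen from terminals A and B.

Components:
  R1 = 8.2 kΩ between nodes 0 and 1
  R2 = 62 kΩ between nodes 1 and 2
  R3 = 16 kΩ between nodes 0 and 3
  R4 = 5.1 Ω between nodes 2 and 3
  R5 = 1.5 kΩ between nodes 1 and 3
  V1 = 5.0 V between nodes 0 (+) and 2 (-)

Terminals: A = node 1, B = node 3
Step 1 — V_th is the open-circuit voltage V_A - V_B (nothing connected across the terminals).
Nodal analysis, taking node 2 as the 0 V reference.
Source V1 fixes V_0 = 5 V.
KCL at each unknown node (sum of currents leaving = 0; resistances in Ω):
  Node 1: (V_1 - 5)/8200 + (V_1 - 0)/62000 + (V_1 - V_3)/1500 = 0
  Node 3: (V_3 - 5)/16000 + (V_3 - 0)/5.1 + (V_3 - V_1)/1500 = 0
Collecting terms (coefficients in siemens):
  0.0008047·V_1 - 0.0006667·V_3 = 0.0006098
  0.1968·V_3 - 0.0006667·V_1 = 0.0003125
Determinant D = (0.0008047)(0.1968) - (-0.0006667)(-0.0006667) = 0.0001579
V_1 = [(0.0006098)(0.1968) - (-0.0006667)(0.0003125)]/D = 0.7612 V
V_3 = [(0.0008047)(0.0003125) - (0.0006098)(-0.0006667)]/D = 0.004166 V
V_th = V_1 - V_3 = 0.7612 - 0.004166 = 0.757 V
Step 2 — R_th: zero the source — replace V1 by a short circuit (node 2 merges into node 0) — and find the resistance seen between A (node 1) and B (node 3).
Reduce the network between node 1 (A) and node 3 (B) by series/parallel combination:
  Rp1 = R1 ‖ R2 (parallel, both between nodes 0 and 1) = 1/(1/8200 + 1/62000) = 7242 Ω
  Rp2 = R3 ‖ R4 (parallel, both between nodes 0 and 3) = 1/(1/16000 + 1/5.1) = 5.098 Ω
  Rs1 = Rp1 + Rp2 (series, joined only at node 0) = 7242 + 5.098 = 7247 Ω
  Rp3 = R5 ‖ Rs1 (parallel, both between nodes 1 and 3) = 1/(1/1500 + 1/7247) = 1243 Ω
R_th = 1.243 kΩ

Final answer: V_th = 0.757 V, R_th = 1.243 kΩ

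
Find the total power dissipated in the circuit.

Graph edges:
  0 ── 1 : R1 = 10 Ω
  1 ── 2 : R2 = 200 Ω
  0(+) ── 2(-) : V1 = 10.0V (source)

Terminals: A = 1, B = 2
Nodal analysis, taking node 2 as the 0 V reference.
Source V1 fixes V_0 = 10 V.
KCL at each unknown node (sum of currents leaving = 0; resistances in Ω):
  Node 1: (V_1 - 10)/10 + (V_1 - 0)/200 = 0
Collecting terms: 0.105 × V_1 = 1  =>  V_1 = 9.524 V
Power in each resistor, P = (ΔV)²/R:
  P_R1 = (10 - 9.524)²/10 = 0.02268 W
  P_R2 = (9.524 - 0)²/200 = 0.4535 W
P_total = P_R1 + P_R2 = 0.4762 W

Final answer: 0.4762 W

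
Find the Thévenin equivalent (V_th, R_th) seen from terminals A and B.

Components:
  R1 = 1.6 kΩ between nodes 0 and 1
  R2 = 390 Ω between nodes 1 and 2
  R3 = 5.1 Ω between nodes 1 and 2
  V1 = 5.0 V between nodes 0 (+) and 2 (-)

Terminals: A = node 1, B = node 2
Step 1 — V_th is the open-circuit voltage V_A - V_B (nothing connected across the terminals).
Nodal analysis, taking node 2 as the 0 V reference.
Source V1 fixes V_0 = 5 V.
KCL at each unknown node (sum of currents leaving = 0; resistances in Ω):
  Node 1: (V_1 - 5)/1600 + (V_1 - 0)/390 + (V_1 - 0)/5.1 = 0
Collecting terms: 0.1993 × V_1 = 0.003125  =>  V_1 = 0.01568 V
V_th = V_1 - V_2 = 0.01568 - 0 = 0.01568 V
Step 2 — R_th: zero the source — replace V1 by a short circuit (node 2 merges into node 0) — and find the resistance seen between A (node 1) and B (node 0).
Reduce the network between node 1 (A) and node 0 (B) by series/parallel combination:
  Rp1 = R1 ‖ R2 ‖ R3 (parallel, all between nodes 0 and 1) = 1/(1/1600 + 1/390 + 1/5.1) = 5.018 Ω
R_th = 5.018 Ω

Final answer: V_th = 0.01568 V, R_th = 5.018 Ω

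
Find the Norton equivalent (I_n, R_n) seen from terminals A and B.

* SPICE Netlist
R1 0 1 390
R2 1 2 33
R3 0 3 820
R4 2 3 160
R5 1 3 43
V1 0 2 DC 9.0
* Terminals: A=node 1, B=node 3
Find the Thévenin equivalent first; then I_n = V_th/R_th and R_n = R_th.
Step 1 — V_th is the open-circuit voltage V_A - V_B (nothing connected across the terminals).
Nodal analysis, taking node 2 as the 0 V reference.
Source V1 fixes V_0 = 9 V.
KCL at each unknown node (sum of currents leaving = 0; resistances in Ω):
  Node 1: (V_1 - 9)/390 + (V_1 - 0)/33 + (V_1 - V_3)/43 = 0
  Node 3: (V_3 - 9)/820 + (V_3 - 0)/160 + (V_3 - V_1)/43 = 0
Collecting terms (coefficients in siemens):
  0.05612·V_1 - 0.02326·V_3 = 0.02308
  0.03073·V_3 - 0.02326·V_1 = 0.01098
Determinant D = (0.05612)(0.03073) - (-0.02326)(-0.02326) = 0.001184
V_1 = [(0.02308)(0.03073) - (-0.02326)(0.01098)]/D = 0.8147 V
V_3 = [(0.05612)(0.01098) - (0.02308)(-0.02326)]/D = 0.9739 V
V_th = V_1 - V_3 = 0.8147 - 0.9739 = -0.1591 V
Step 2 — R_th: zero the source — replace V1 by a short circuit (node 2 merges into node 0) — and find the resistance seen between A (node 1) and B (node 3).
Reduce the network between node 1 (A) and node 3 (B) by series/parallel combination:
  Rp1 = R1 ‖ R2 (parallel, both between nodes 0 and 1) = 1/(1/390 + 1/33) = 30.43 Ω
  Rp2 = R3 ‖ R4 (parallel, both between nodes 0 and 3) = 1/(1/820 + 1/160) = 133.9 Ω
  Rs1 = Rp1 + Rp2 (series, joined only at node 0) = 30.43 + 133.9 = 164.3 Ω
  Rp3 = R5 ‖ Rs1 (parallel, both between nodes 1 and 3) = 1/(1/43 + 1/164.3) = 34.08 Ω
R_th = 34.08 Ω
I_n = V_th/R_th = -0.1591/34.08 = -0.00467 A, and R_n = R_th = 34.08 Ω

Final answer: I_n = -0.00467 A, R_n = 34.08 Ω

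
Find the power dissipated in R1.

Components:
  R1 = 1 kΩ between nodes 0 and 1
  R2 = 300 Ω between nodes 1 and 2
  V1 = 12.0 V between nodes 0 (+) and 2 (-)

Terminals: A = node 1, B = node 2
Nodal analysis, taking node 2 as the 0 V reference.
Source V1 fixes V_0 = 12 V.
KCL at each unknown node (sum of currents leaving = 0; resistances in Ω):
  Node 1: (V_1 - 12)/1000 + (V_1 - 0)/300 = 0
Collecting terms: 0.004333 × V_1 = 0.012  =>  V_1 = 2.769 V
I_R1 = (V_0 - V_1)/R1 = (12 - 2.769)/1000 = 0.009231 A
P_R1 = I_R1² × R1 = (0.009231)² × 1000 = 0.08521 W

Final answer: 0.08521 W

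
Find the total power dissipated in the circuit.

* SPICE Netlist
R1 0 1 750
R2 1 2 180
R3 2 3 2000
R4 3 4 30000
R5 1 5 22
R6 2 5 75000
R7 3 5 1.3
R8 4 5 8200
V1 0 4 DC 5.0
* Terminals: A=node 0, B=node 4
Nodal analysis, taking node 4 as the 0 V reference.
Source V1 fixes V_0 = 5 V.
KCL at each unknown node (sum of currents leaving = 0; resistances in Ω):
  Node 1: (V_1 - 5)/750 + (V_1 - V_2)/180 + (V_1 - V_5)/22 = 0
  Node 2: (V_2 - V_1)/180 + (V_2 - V_3)/2000 + (V_2 - V_5)/75000 = 0
  Node 3: (V_3 - V_2)/2000 + (V_3 - 0)/30000 + (V_3 - V_5)/1.3 = 0
  Node 5: (V_5 - V_1)/22 + (V_5 - V_2)/75000 + (V_5 - V_3)/1.3 + (V_5 - 0)/8200 = 0
Collecting terms (coefficients in siemens):
  0.05234·V_1 - 0.005556·V_2 - 0.04545·V_5 = 0.006667
  0.006069·V_2 - 0.005556·V_1 - 0.0005·V_3 - 0.00001333·V_5 = 0
  0.7698·V_3 - 0.0005·V_2 - 0.7692·V_5 = 0
  0.8148·V_5 - 0.04545·V_1 - 0.00001333·V_2 - 0.7692·V_3 = 0
Solving these 4 simultaneous equations (Gaussian elimination) gives:
  V_1 = 4.48 V, V_2 = 4.479 V, V_3 = 4.465 V, V_5 = 4.465 V
Power in each resistor, P = (ΔV)²/R:
  P_R1 = (5 - 4.48)²/750 = 0.0003605 W
  P_R2 = (4.48 - 4.479)²/180 = 0.000000009274 W
  P_R3 = (4.479 - 4.465)²/2000 = 0.00000009783 W
  P_R4 = (4.465 - 0)²/30000 = 0.0006645 W
  P_R5 = (4.48 - 4.465)²/22 = 0.00001036 W
  P_R6 = (4.479 - 4.465)²/75000 = 0.00000000254 W
  P_R7 = (4.465 - 4.465)²/1.3 = 0.00000002615 W
  P_R8 = (0 - 4.465)²/8200 = 0.002431 W
P_total = P_R1 + P_R2 + P_R3 + P_R4 + P_R5 + P_R6 + P_R7 + P_R8 = 0.003467 W

Final answer: 0.003467 W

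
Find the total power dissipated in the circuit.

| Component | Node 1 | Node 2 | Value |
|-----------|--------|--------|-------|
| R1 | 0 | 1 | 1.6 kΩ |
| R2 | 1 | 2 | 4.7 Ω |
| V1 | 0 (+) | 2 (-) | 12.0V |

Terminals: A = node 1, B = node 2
Nodal analysis, taking node 2 as the 0 V reference.
Source V1 fixes V_0 = 12 V.
KCL at each unknown node (sum of currents leaving = 0; resistances in Ω):
  Node 1: (V_1 - 12)/1600 + (V_1 - 0)/4.7 = 0
Collecting terms: 0.2134 × V_1 = 0.0075  =>  V_1 = 0.03515 V
Power in each resistor, P = (ΔV)²/R:
  P_R1 = (12 - 0.03515)²/1600 = 0.08947 W
  P_R2 = (0.03515 - 0)²/4.7 = 0.0002628 W
P_total = P_R1 + P_R2 = 0.08974 W

Final answer: 0.08974 W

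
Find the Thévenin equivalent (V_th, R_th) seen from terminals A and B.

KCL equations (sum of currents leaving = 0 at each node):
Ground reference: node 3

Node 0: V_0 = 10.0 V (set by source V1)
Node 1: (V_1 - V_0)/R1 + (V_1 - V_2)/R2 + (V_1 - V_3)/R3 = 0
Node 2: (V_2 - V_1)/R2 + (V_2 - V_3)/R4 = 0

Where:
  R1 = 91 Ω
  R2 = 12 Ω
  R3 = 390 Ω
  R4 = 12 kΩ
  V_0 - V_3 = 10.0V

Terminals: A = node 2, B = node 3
Step 1 — V_th is the open-circuit voltage V_A - V_B (nothing connected across the terminals).
Nodal analysis, taking node 3 as the 0 V reference.
Source V1 fixes V_0 = 10 V.
KCL at each unknown node (sum of currents leaving = 0; resistances in Ω):
  Node 1: (V_1 - 10)/91 + (V_1 - V_2)/12 + (V_1 - 0)/390 = 0
  Node 2: (V_2 - V_1)/12 + (V_2 - 0)/12000 = 0
Collecting terms (coefficients in siemens):
  0.09689·V_1 - 0.08333·V_2 = 0.1099
  0.08342·V_2 - 0.08333·V_1 = 0
Determinant D = (0.09689)(0.08342) - (-0.08333)(-0.08333) = 0.001138
V_1 = [(0.1099)(0.08342) - (-0.08333)(0)]/D = 8.059 V
V_2 = [(0.09689)(0) - (0.1099)(-0.08333)]/D = 8.051 V
V_th = V_2 - V_3 = 8.051 - 0 = 8.051 V
Step 2 — R_th: zero the source — replace V1 by a short circuit (node 3 merges into node 0) — and find the resistance seen between A (node 2) and B (node 0).
Reduce the network between node 2 (A) and node 0 (B) by series/parallel combination:
  Rp1 = R1 ‖ R3 (parallel, both between nodes 0 and 1) = 1/(1/91 + 1/390) = 73.78 Ω
  Rs1 = R2 + Rp1 (series, joined only at node 1) = 12 + 73.78 = 85.78 Ω
  Rp2 = R4 ‖ Rs1 (parallel, both between nodes 0 and 2) = 1/(1/12000 + 1/85.78) = 85.17 Ω
R_th = 85.17 Ω

Final answer: V_th = 8.051 V, R_th = 85.17 Ω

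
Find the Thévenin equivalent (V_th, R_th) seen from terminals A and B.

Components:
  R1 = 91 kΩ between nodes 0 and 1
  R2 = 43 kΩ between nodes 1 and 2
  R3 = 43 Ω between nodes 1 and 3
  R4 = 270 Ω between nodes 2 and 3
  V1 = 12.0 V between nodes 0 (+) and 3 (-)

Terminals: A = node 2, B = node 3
Step 1 — V_th is the open-circuit voltage V_A - V_B (nothing connected across the terminals).
Nodal analysis, taking node 3 as the 0 V reference.
Source V1 fixes V_0 = 12 V.
KCL at each unknown node (sum of currents leaving = 0; resistances in Ω):
  Node 1: (V_1 - 12)/91000 + (V_1 - V_2)/43000 + (V_1 - 0)/43 = 0
  Node 2: (V_2 - V_1)/43000 + (V_2 - 0)/270 = 0
Collecting terms (coefficients in siemens):
  0.02329·V_1 - 0.00002326·V_2 = 0.0001319
  0.003727·V_2 - 0.00002326·V_1 = 0
Determinant D = (0.02329)(0.003727) - (-0.00002326)(-0.00002326) = 0.0000868
V_1 = [(0.0001319)(0.003727) - (-0.00002326)(0)]/D = 0.005662 V
V_2 = [(0.02329)(0) - (0.0001319)(-0.00002326)]/D = 0.00003533 V
V_th = V_2 - V_3 = 0.00003533 - 0 = 0.00003533 V
Step 2 — R_th: zero the source — replace V1 by a short circuit (node 3 merges into node 0) — and find the resistance seen between A (node 2) and B (node 0).
Reduce the network between node 2 (A) and node 0 (B) by series/parallel combination:
  Rp1 = R1 ‖ R3 (parallel, both between nodes 0 and 1) = 1/(1/91000 + 1/43) = 42.98 Ω
  Rs1 = R2 + Rp1 (series, joined only at node 1) = 43000 + 42.98 = 43040 Ω
  Rp2 = R4 ‖ Rs1 (parallel, both between nodes 0 and 2) = 1/(1/270 + 1/43040) = 268.3 Ω
R_th = 268.3 Ω

Final answer: V_th = 3.533e-05 V, R_th = 268.3 Ω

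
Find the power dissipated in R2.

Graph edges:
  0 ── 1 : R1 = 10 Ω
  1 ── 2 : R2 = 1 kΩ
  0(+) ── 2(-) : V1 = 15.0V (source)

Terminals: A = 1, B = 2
Nodal analysis, taking node 2 as the 0 V reference.
Source V1 fixes V_0 = 15 V.
KCL at each unknown node (sum of currents leaving = 0; resistances in Ω):
  Node 1: (V_1 - 15)/10 + (V_1 - 0)/1000 = 0
Collecting terms: 0.101 × V_1 = 1.5  =>  V_1 = 14.85 V
I_R2 = (V_1 - V_2)/R2 = (14.85 - 0)/1000 = 0.01485 A
P_R2 = I_R2² × R2 = (0.01485)² × 1000 = 0.2206 W

Final answer: 0.2206 W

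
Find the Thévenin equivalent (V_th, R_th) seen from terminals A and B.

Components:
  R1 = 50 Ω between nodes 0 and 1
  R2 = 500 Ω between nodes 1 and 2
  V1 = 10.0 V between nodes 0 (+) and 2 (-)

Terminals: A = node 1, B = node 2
Step 1 — V_th is the open-circuit voltage V_A - V_B (nothing connected across the terminals).
Nodal analysis, taking node 2 as the 0 V reference.
Source V1 fixes V_0 = 10 V.
KCL at each unknown node (sum of currents leaving = 0; resistances in Ω):
  Node 1: (V_1 - 10)/50 + (V_1 - 0)/500 = 0
Collecting terms: 0.022 × V_1 = 0.2  =>  V_1 = 9.091 V
V_th = V_1 - V_2 = 9.091 - 0 = 9.091 V
Step 2 — R_th: zero the source — replace V1 by a short circuit (node 2 merges into node 0) — and find the resistance seen between A (node 1) and B (node 0).
Reduce the network between node 1 (A) and node 0 (B) by series/parallel combination:
  Rp1 = R1 ‖ R2 (parallel, both between nodes 0 and 1) = 1/(1/50 + 1/500) = 45.45 Ω
R_th = 45.45 Ω

Final answer: V_th = 9.091 V, R_th = 45.45 Ω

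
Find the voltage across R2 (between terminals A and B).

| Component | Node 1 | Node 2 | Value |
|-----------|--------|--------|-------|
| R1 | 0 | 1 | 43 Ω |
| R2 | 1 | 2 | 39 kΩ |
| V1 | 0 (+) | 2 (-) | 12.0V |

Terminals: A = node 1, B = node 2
R1 and R2 are in series across V1 (node 0 → node 1 → node 2), and the output A–B is taken across R2, so this is a voltage divider.
Series current: I = V1/(R1 + R2) = 12/(43 + 39000) = 12/39040 = 0.0003074 A
V_R2 = I × R2 = V1 × R2/(R1 + R2) = 12 × 39000/39040 = 11.99 V

Final answer: 11.99 V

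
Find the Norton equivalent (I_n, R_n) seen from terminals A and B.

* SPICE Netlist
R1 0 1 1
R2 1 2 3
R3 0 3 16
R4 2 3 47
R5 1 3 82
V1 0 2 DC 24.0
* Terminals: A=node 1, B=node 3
Find the Thévenin equivalent first; then I_n = V_th/R_th and R_n = R_th.
Step 1 — V_th is the open-circuit voltage V_A - V_B (nothing connected across the terminals).
Nodal analysis, taking node 2 as the 0 V reference.
Source V1 fixes V_0 = 24 V.
KCL at each unknown node (sum of currents leaving = 0; resistances in Ω):
  Node 1: (V_1 - 24)/1 + (V_1 - 0)/3 + (V_1 - V_3)/82 = 0
  Node 3: (V_3 - 24)/16 + (V_3 - 0)/47 + (V_3 - V_1)/82 = 0
Collecting terms (coefficients in siemens):
  1.346·V_1 - 0.0122·V_3 = 24
  0.09597·V_3 - 0.0122·V_1 = 1.5
Determinant D = (1.346)(0.09597) - (-0.0122)(-0.0122) = 0.129
V_1 = [(24)(0.09597) - (-0.0122)(1.5)]/D = 18 V
V_3 = [(1.346)(1.5) - (24)(-0.0122)]/D = 17.92 V
V_th = V_1 - V_3 = 18 - 17.92 = 0.08248 V
Step 2 — R_th: zero the source — replace V1 by a short circuit (node 2 merges into node 0) — and find the resistance seen between A (node 1) and B (node 3).
Reduce the network between node 1 (A) and node 3 (B) by series/parallel combination:
  Rp1 = R1 ‖ R2 (parallel, both between nodes 0 and 1) = 1/(1/1 + 1/3) = 0.75 Ω
  Rp2 = R3 ‖ R4 (parallel, both between nodes 0 and 3) = 1/(1/16 + 1/47) = 11.94 Ω
  Rs1 = Rp1 + Rp2 (series, joined only at node 0) = 0.75 + 11.94 = 12.69 Ω
  Rp3 = R5 ‖ Rs1 (parallel, both between nodes 1 and 3) = 1/(1/82 + 1/12.69) = 10.99 Ω
R_th = 10.99 Ω
I_n = V_th/R_th = 0.08248/10.99 = 0.007507 A, and R_n = R_th = 10.99 Ω

Final answer: I_n = 0.007507 A, R_n = 10.99 Ω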